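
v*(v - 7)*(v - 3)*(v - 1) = v^4 - 11*v^3 + 31*v^2 - 21*v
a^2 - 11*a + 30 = (a - 6)*(a - 5)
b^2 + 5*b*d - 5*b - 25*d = (b - 5)*(b + 5*d)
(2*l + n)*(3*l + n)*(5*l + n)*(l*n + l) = 30*l^4*n + 30*l^4 + 31*l^3*n^2 + 31*l^3*n + 10*l^2*n^3 + 10*l^2*n^2 + l*n^4 + l*n^3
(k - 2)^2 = k^2 - 4*k + 4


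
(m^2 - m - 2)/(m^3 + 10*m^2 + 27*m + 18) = (m - 2)/(m^2 + 9*m + 18)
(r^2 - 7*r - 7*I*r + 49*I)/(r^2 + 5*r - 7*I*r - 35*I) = (r - 7)/(r + 5)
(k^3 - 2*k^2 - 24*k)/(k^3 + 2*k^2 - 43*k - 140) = k*(k - 6)/(k^2 - 2*k - 35)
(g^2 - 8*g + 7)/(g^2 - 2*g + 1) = (g - 7)/(g - 1)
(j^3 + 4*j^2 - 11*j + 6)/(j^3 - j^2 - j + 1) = (j + 6)/(j + 1)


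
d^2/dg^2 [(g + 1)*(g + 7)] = 2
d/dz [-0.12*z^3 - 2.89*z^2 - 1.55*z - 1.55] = -0.36*z^2 - 5.78*z - 1.55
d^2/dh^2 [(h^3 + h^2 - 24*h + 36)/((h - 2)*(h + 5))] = -16/(h^3 + 15*h^2 + 75*h + 125)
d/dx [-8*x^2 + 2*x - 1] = 2 - 16*x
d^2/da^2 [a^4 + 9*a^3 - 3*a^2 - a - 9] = 12*a^2 + 54*a - 6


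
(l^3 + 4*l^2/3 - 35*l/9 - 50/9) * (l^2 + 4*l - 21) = l^5 + 16*l^4/3 - 176*l^3/9 - 442*l^2/9 + 535*l/9 + 350/3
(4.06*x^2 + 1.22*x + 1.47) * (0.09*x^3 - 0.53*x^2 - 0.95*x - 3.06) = 0.3654*x^5 - 2.042*x^4 - 4.3713*x^3 - 14.3617*x^2 - 5.1297*x - 4.4982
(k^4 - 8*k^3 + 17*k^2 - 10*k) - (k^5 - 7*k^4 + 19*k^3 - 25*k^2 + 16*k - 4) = -k^5 + 8*k^4 - 27*k^3 + 42*k^2 - 26*k + 4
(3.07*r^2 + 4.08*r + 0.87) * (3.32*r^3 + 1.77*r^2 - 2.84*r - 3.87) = 10.1924*r^5 + 18.9795*r^4 + 1.3912*r^3 - 21.9282*r^2 - 18.2604*r - 3.3669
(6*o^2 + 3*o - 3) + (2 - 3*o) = 6*o^2 - 1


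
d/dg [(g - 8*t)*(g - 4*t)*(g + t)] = 3*g^2 - 22*g*t + 20*t^2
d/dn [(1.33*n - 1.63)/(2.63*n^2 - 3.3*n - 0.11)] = (-3.4979*n^2 + 8.5738*n - 5.5253)/(6.9169*n^4 - 17.358*n^3 + 10.3114*n^2 + 0.726*n + 0.0121)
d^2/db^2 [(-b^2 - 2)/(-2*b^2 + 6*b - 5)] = 2*(12*b^3 - 6*b^2 - 72*b + 77)/(8*b^6 - 72*b^5 + 276*b^4 - 576*b^3 + 690*b^2 - 450*b + 125)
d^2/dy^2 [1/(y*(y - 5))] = 2*(y^2 + y*(y - 5) + (y - 5)^2)/(y^3*(y - 5)^3)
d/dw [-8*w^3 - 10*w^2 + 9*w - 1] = -24*w^2 - 20*w + 9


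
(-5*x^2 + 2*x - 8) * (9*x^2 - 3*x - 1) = -45*x^4 + 33*x^3 - 73*x^2 + 22*x + 8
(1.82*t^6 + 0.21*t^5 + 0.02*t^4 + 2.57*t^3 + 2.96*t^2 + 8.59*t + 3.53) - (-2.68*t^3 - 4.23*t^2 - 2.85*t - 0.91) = 1.82*t^6 + 0.21*t^5 + 0.02*t^4 + 5.25*t^3 + 7.19*t^2 + 11.44*t + 4.44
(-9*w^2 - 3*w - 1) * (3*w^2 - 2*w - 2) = -27*w^4 + 9*w^3 + 21*w^2 + 8*w + 2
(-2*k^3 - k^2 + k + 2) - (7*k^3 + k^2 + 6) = -9*k^3 - 2*k^2 + k - 4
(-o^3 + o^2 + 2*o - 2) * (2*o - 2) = -2*o^4 + 4*o^3 + 2*o^2 - 8*o + 4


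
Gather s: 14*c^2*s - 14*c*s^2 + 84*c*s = -14*c*s^2 + s*(14*c^2 + 84*c)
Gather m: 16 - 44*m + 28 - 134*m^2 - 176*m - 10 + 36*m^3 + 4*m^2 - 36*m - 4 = 36*m^3 - 130*m^2 - 256*m + 30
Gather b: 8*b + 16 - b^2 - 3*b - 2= -b^2 + 5*b + 14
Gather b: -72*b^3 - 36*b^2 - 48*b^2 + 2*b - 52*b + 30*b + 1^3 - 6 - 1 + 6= -72*b^3 - 84*b^2 - 20*b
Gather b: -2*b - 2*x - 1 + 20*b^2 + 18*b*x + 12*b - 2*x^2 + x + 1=20*b^2 + b*(18*x + 10) - 2*x^2 - x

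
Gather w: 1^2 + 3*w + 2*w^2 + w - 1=2*w^2 + 4*w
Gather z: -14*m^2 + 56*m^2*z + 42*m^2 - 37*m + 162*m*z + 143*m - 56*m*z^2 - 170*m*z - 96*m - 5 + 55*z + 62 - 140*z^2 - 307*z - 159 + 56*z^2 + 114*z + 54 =28*m^2 + 10*m + z^2*(-56*m - 84) + z*(56*m^2 - 8*m - 138) - 48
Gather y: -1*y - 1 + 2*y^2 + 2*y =2*y^2 + y - 1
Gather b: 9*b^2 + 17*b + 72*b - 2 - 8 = 9*b^2 + 89*b - 10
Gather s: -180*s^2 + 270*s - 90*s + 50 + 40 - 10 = -180*s^2 + 180*s + 80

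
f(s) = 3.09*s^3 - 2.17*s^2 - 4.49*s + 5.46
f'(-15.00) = 2146.36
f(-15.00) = -10844.19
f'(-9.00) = 785.44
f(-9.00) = -2382.51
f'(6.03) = 306.41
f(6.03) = 576.98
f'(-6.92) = 469.45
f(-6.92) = -1091.33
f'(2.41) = 38.89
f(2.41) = 25.29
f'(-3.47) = 122.19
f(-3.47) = -134.19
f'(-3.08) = 96.82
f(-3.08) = -91.58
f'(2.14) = 28.68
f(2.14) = 16.20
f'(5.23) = 226.37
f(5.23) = 364.66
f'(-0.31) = -2.25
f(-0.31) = 6.55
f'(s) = 9.27*s^2 - 4.34*s - 4.49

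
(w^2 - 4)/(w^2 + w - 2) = (w - 2)/(w - 1)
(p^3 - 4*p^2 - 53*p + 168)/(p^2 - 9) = (p^2 - p - 56)/(p + 3)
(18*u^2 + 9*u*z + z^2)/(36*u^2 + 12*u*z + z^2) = (3*u + z)/(6*u + z)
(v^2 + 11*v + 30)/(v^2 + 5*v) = (v + 6)/v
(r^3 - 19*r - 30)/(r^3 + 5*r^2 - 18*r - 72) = (r^2 - 3*r - 10)/(r^2 + 2*r - 24)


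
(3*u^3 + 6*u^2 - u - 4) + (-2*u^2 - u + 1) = 3*u^3 + 4*u^2 - 2*u - 3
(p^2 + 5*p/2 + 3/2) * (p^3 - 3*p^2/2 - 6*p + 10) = p^5 + p^4 - 33*p^3/4 - 29*p^2/4 + 16*p + 15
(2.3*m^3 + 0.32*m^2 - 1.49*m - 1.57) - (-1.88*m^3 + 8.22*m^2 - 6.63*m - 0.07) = 4.18*m^3 - 7.9*m^2 + 5.14*m - 1.5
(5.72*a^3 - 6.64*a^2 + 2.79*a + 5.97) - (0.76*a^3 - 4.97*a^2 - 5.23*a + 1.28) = 4.96*a^3 - 1.67*a^2 + 8.02*a + 4.69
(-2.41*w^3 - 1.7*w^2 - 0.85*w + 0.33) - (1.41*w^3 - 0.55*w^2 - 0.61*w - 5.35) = -3.82*w^3 - 1.15*w^2 - 0.24*w + 5.68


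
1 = 1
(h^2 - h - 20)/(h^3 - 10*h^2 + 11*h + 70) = (h + 4)/(h^2 - 5*h - 14)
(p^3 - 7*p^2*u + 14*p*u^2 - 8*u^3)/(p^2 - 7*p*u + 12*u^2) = (p^2 - 3*p*u + 2*u^2)/(p - 3*u)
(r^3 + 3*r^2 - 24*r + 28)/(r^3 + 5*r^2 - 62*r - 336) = (r^2 - 4*r + 4)/(r^2 - 2*r - 48)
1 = 1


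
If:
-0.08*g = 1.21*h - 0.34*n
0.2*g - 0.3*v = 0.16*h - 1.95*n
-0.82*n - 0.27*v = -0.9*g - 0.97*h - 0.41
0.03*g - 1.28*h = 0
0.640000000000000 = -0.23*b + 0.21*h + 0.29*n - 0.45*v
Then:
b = -29.78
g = 5.50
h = 0.13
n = 1.75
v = 14.99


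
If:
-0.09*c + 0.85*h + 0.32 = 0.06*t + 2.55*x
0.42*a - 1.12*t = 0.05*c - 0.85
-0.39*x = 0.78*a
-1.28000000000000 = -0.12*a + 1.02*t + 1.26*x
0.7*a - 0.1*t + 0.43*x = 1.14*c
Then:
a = 0.91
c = -0.23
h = -5.81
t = 1.11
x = -1.83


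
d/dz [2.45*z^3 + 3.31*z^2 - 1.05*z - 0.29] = 7.35*z^2 + 6.62*z - 1.05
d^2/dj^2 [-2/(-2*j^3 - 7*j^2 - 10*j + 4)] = 4*(-(6*j + 7)*(2*j^3 + 7*j^2 + 10*j - 4) + 4*(3*j^2 + 7*j + 5)^2)/(2*j^3 + 7*j^2 + 10*j - 4)^3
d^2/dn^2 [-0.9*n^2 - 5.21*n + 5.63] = -1.80000000000000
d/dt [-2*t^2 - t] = -4*t - 1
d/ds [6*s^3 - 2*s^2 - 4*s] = 18*s^2 - 4*s - 4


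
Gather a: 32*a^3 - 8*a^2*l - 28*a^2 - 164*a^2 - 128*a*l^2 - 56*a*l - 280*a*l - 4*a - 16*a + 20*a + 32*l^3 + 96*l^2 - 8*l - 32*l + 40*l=32*a^3 + a^2*(-8*l - 192) + a*(-128*l^2 - 336*l) + 32*l^3 + 96*l^2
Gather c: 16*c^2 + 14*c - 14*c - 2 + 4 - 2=16*c^2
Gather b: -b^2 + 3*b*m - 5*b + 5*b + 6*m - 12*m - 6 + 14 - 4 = -b^2 + 3*b*m - 6*m + 4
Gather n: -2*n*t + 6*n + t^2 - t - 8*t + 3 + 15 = n*(6 - 2*t) + t^2 - 9*t + 18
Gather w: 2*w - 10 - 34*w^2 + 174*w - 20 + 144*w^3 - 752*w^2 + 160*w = 144*w^3 - 786*w^2 + 336*w - 30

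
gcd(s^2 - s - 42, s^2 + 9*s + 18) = s + 6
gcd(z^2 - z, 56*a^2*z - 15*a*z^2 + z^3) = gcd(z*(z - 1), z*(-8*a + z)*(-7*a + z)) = z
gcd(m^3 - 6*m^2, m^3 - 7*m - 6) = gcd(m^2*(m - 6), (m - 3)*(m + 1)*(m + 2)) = 1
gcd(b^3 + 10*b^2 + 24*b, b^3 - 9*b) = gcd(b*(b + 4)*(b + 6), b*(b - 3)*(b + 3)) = b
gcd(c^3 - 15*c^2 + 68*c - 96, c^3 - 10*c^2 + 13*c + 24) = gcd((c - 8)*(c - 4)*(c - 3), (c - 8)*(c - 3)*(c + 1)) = c^2 - 11*c + 24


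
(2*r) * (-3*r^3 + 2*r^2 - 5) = -6*r^4 + 4*r^3 - 10*r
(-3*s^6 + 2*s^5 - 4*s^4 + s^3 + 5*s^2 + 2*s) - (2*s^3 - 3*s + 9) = -3*s^6 + 2*s^5 - 4*s^4 - s^3 + 5*s^2 + 5*s - 9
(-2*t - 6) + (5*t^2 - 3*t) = 5*t^2 - 5*t - 6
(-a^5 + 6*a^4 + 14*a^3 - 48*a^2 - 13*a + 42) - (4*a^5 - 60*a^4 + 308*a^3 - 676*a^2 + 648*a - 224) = -5*a^5 + 66*a^4 - 294*a^3 + 628*a^2 - 661*a + 266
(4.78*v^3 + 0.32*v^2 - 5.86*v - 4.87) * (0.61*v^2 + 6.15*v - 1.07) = 2.9158*v^5 + 29.5922*v^4 - 6.7212*v^3 - 39.3521*v^2 - 23.6803*v + 5.2109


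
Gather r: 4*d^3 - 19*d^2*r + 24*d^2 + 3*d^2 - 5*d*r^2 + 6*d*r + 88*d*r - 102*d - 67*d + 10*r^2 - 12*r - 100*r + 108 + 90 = 4*d^3 + 27*d^2 - 169*d + r^2*(10 - 5*d) + r*(-19*d^2 + 94*d - 112) + 198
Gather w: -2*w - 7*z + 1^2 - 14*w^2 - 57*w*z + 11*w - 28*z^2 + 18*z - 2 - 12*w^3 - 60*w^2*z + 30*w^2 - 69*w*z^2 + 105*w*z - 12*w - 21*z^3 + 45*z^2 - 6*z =-12*w^3 + w^2*(16 - 60*z) + w*(-69*z^2 + 48*z - 3) - 21*z^3 + 17*z^2 + 5*z - 1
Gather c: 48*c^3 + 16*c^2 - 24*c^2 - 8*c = 48*c^3 - 8*c^2 - 8*c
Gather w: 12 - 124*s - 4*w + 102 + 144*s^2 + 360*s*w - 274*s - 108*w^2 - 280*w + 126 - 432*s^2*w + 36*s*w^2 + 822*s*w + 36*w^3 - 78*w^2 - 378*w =144*s^2 - 398*s + 36*w^3 + w^2*(36*s - 186) + w*(-432*s^2 + 1182*s - 662) + 240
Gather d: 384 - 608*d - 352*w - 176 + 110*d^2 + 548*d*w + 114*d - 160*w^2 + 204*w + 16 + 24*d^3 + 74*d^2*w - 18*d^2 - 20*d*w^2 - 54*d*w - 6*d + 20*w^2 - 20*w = 24*d^3 + d^2*(74*w + 92) + d*(-20*w^2 + 494*w - 500) - 140*w^2 - 168*w + 224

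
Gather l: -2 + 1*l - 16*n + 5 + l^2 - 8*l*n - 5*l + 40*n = l^2 + l*(-8*n - 4) + 24*n + 3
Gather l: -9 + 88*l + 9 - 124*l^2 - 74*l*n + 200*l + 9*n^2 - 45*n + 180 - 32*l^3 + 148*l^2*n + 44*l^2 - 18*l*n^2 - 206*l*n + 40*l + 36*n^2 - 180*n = -32*l^3 + l^2*(148*n - 80) + l*(-18*n^2 - 280*n + 328) + 45*n^2 - 225*n + 180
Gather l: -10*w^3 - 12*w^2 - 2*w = -10*w^3 - 12*w^2 - 2*w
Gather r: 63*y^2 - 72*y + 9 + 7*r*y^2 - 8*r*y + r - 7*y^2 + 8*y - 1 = r*(7*y^2 - 8*y + 1) + 56*y^2 - 64*y + 8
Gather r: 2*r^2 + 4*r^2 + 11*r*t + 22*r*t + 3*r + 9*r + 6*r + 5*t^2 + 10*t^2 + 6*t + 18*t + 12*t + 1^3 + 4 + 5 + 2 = 6*r^2 + r*(33*t + 18) + 15*t^2 + 36*t + 12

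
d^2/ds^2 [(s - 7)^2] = 2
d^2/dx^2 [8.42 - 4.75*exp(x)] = -4.75*exp(x)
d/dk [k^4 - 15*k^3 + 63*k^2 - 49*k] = 4*k^3 - 45*k^2 + 126*k - 49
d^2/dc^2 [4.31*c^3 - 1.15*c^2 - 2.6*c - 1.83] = 25.86*c - 2.3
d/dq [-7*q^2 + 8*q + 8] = 8 - 14*q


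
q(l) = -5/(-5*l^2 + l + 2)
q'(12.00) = 0.00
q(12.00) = 0.01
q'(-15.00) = 0.00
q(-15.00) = 0.00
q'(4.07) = -0.03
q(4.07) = 0.07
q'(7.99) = -0.00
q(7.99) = 0.02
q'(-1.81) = 0.36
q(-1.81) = 0.31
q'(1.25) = -2.76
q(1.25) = 1.10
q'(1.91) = -0.44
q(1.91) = 0.35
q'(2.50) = -0.17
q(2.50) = 0.19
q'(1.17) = -3.96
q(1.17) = 1.36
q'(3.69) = -0.05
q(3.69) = 0.08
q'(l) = -5*(10*l - 1)/(-5*l^2 + l + 2)^2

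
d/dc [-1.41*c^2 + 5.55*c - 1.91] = 5.55 - 2.82*c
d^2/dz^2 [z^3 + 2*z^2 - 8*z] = 6*z + 4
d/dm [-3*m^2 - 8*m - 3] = -6*m - 8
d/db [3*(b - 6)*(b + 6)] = 6*b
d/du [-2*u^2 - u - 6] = -4*u - 1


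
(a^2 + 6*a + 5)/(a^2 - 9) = (a^2 + 6*a + 5)/(a^2 - 9)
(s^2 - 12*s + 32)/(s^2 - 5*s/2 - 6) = 2*(s - 8)/(2*s + 3)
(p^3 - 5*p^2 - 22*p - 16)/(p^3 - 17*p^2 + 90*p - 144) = (p^2 + 3*p + 2)/(p^2 - 9*p + 18)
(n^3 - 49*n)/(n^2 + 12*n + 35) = n*(n - 7)/(n + 5)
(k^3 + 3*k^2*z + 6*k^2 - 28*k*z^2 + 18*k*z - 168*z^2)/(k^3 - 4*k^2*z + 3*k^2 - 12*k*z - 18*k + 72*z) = (k + 7*z)/(k - 3)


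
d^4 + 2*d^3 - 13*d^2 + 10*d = d*(d - 2)*(d - 1)*(d + 5)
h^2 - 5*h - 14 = (h - 7)*(h + 2)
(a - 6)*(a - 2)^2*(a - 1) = a^4 - 11*a^3 + 38*a^2 - 52*a + 24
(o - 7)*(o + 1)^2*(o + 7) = o^4 + 2*o^3 - 48*o^2 - 98*o - 49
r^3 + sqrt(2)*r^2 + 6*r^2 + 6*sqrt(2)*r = r*(r + 6)*(r + sqrt(2))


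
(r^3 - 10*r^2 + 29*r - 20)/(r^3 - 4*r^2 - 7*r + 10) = (r - 4)/(r + 2)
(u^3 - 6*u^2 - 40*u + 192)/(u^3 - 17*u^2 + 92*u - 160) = (u + 6)/(u - 5)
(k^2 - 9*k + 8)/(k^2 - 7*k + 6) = (k - 8)/(k - 6)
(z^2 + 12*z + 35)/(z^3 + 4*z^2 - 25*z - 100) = (z + 7)/(z^2 - z - 20)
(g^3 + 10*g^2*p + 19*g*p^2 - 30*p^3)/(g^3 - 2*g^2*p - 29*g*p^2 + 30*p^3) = (-g - 6*p)/(-g + 6*p)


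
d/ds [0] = 0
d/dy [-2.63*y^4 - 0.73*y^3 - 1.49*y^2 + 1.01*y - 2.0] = -10.52*y^3 - 2.19*y^2 - 2.98*y + 1.01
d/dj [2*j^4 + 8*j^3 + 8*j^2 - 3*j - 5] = 8*j^3 + 24*j^2 + 16*j - 3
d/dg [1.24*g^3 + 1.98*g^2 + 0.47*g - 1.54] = 3.72*g^2 + 3.96*g + 0.47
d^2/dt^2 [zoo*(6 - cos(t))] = zoo*cos(t)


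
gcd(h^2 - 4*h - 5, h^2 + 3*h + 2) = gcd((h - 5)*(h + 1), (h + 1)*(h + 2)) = h + 1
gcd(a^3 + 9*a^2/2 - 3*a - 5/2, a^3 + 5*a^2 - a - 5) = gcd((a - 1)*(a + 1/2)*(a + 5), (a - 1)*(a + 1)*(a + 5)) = a^2 + 4*a - 5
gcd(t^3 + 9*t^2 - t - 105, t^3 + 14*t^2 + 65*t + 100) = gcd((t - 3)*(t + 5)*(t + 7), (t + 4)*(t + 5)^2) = t + 5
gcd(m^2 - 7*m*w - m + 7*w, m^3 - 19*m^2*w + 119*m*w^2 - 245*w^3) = -m + 7*w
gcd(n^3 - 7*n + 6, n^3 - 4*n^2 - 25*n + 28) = n - 1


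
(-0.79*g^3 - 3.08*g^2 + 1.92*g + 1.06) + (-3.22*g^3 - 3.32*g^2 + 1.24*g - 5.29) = -4.01*g^3 - 6.4*g^2 + 3.16*g - 4.23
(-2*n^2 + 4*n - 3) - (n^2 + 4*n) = -3*n^2 - 3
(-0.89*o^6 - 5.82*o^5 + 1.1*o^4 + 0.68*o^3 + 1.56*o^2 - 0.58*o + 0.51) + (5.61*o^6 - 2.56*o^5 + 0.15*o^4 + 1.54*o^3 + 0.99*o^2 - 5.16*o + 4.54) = 4.72*o^6 - 8.38*o^5 + 1.25*o^4 + 2.22*o^3 + 2.55*o^2 - 5.74*o + 5.05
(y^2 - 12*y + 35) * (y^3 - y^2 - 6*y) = y^5 - 13*y^4 + 41*y^3 + 37*y^2 - 210*y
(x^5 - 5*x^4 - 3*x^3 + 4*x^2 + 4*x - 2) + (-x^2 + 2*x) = x^5 - 5*x^4 - 3*x^3 + 3*x^2 + 6*x - 2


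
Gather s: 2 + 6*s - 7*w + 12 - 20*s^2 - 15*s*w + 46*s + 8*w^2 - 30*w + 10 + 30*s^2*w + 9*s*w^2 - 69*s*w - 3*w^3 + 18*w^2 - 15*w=s^2*(30*w - 20) + s*(9*w^2 - 84*w + 52) - 3*w^3 + 26*w^2 - 52*w + 24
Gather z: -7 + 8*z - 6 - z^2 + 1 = -z^2 + 8*z - 12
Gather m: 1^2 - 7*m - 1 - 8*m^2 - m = -8*m^2 - 8*m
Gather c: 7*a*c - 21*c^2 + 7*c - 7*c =7*a*c - 21*c^2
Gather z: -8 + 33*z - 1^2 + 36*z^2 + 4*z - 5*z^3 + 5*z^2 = -5*z^3 + 41*z^2 + 37*z - 9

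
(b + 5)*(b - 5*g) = b^2 - 5*b*g + 5*b - 25*g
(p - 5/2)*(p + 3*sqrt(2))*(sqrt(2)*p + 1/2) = sqrt(2)*p^3 - 5*sqrt(2)*p^2/2 + 13*p^2/2 - 65*p/4 + 3*sqrt(2)*p/2 - 15*sqrt(2)/4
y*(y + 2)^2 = y^3 + 4*y^2 + 4*y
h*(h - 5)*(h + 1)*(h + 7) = h^4 + 3*h^3 - 33*h^2 - 35*h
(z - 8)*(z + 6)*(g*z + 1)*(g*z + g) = g^2*z^4 - g^2*z^3 - 50*g^2*z^2 - 48*g^2*z + g*z^3 - g*z^2 - 50*g*z - 48*g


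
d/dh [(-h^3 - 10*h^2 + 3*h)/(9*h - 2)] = 2*(-9*h^3 - 42*h^2 + 20*h - 3)/(81*h^2 - 36*h + 4)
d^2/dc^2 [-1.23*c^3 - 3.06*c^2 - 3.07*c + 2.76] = -7.38*c - 6.12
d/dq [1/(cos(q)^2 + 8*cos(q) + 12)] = 2*(cos(q) + 4)*sin(q)/(cos(q)^2 + 8*cos(q) + 12)^2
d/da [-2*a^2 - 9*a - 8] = -4*a - 9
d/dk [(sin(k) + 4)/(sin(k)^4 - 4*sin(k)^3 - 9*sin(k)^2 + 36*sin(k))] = (-3*sin(k)^4 - 8*sin(k)^3 + 57*sin(k)^2 + 72*sin(k) - 144)*cos(k)/((sin(k) - 4)^2*(sin(k) - 3)^2*(sin(k) + 3)^2*sin(k)^2)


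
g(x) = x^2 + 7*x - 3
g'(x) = 2*x + 7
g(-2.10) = -13.29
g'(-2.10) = 2.80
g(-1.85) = -12.53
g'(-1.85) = 3.30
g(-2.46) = -14.17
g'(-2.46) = 2.08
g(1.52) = 9.95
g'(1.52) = 10.04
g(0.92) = 4.29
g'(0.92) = 8.84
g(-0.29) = -4.95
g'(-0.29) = 6.42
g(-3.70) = -15.21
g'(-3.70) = -0.40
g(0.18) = -1.71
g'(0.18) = 7.36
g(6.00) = 75.00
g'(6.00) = 19.00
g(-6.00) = -9.00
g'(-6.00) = -5.00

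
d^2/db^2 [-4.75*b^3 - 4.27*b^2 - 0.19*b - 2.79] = -28.5*b - 8.54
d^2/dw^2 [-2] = 0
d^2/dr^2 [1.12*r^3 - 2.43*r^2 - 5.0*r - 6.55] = 6.72*r - 4.86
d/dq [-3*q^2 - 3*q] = -6*q - 3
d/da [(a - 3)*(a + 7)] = 2*a + 4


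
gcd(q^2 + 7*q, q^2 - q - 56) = q + 7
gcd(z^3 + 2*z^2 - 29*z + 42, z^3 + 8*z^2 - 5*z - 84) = z^2 + 4*z - 21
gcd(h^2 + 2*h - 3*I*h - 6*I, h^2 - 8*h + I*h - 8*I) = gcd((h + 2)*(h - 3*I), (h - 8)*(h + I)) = 1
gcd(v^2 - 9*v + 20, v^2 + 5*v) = 1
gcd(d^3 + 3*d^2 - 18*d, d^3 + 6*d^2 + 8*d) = d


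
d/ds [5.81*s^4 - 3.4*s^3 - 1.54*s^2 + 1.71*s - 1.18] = 23.24*s^3 - 10.2*s^2 - 3.08*s + 1.71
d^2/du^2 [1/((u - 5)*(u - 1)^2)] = 2*(3*(u - 5)^2 + 2*(u - 5)*(u - 1) + (u - 1)^2)/((u - 5)^3*(u - 1)^4)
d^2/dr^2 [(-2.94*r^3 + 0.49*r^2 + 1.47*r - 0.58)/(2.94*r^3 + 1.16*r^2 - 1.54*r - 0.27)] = (-5.6843418860808e-14*r^7 + 28.52388*r^6 - 3.63031199999995*r^5 - 44.773848*r^4 - 22.971788*r^3 + 18.662088*r^2 + 4.930716*r - 4.265378)/(25.412184*r^9 + 30.079728*r^8 - 28.06524*r^7 - 36.952516*r^6 + 9.175992*r^5 + 14.497944*r^4 - 0.115318*r^3 - 1.667304*r^2 - 0.336798*r - 0.019683)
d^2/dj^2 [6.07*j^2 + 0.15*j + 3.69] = 12.1400000000000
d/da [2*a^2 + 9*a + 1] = 4*a + 9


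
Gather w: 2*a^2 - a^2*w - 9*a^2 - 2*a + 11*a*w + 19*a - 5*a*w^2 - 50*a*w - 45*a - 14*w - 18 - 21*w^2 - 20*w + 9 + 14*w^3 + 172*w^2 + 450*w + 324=-7*a^2 - 28*a + 14*w^3 + w^2*(151 - 5*a) + w*(-a^2 - 39*a + 416) + 315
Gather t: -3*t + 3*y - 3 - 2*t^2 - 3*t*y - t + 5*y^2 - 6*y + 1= -2*t^2 + t*(-3*y - 4) + 5*y^2 - 3*y - 2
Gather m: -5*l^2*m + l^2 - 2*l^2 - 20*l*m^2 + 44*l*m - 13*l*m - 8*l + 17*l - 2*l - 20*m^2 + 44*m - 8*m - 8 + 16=-l^2 + 7*l + m^2*(-20*l - 20) + m*(-5*l^2 + 31*l + 36) + 8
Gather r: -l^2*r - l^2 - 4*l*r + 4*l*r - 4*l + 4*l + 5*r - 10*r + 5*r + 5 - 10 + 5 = -l^2*r - l^2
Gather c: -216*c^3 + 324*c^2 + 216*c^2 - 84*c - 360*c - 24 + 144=-216*c^3 + 540*c^2 - 444*c + 120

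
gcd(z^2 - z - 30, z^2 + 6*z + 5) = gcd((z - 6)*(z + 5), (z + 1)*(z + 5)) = z + 5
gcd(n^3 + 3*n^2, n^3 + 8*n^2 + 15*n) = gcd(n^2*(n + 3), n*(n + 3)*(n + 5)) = n^2 + 3*n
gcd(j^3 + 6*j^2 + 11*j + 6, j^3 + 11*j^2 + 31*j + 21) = j^2 + 4*j + 3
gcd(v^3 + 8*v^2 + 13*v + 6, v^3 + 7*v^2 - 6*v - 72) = v + 6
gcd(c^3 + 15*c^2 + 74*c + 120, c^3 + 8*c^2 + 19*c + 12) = c + 4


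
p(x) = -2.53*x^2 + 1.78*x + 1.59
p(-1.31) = -5.08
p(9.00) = -187.32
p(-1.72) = -8.96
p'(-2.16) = 12.71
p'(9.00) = -43.76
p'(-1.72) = 10.48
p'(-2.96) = 16.76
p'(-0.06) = 2.08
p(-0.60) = -0.39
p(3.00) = -15.84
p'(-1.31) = 8.41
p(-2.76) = -22.60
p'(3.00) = -13.40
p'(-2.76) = 15.75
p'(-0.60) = 4.82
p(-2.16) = -14.06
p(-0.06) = 1.47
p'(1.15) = -4.04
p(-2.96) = -25.85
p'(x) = 1.78 - 5.06*x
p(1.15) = 0.29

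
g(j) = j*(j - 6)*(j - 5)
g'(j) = j*(j - 6) + j*(j - 5) + (j - 6)*(j - 5)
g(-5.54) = -673.84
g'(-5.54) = 243.95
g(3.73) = 10.75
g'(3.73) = -10.32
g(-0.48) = -17.04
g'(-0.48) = 41.25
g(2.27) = 23.12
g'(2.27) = -4.48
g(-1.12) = -48.80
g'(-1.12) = 58.40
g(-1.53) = -75.23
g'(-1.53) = 70.68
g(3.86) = 9.42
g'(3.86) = -10.22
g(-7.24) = -1173.30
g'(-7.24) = 346.53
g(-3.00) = -216.00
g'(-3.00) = 123.00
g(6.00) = 0.00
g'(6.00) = 6.00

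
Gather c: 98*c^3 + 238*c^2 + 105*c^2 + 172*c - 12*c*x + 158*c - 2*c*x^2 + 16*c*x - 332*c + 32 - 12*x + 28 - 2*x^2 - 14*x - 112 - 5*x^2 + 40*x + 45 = 98*c^3 + 343*c^2 + c*(-2*x^2 + 4*x - 2) - 7*x^2 + 14*x - 7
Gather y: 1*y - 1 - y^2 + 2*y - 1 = -y^2 + 3*y - 2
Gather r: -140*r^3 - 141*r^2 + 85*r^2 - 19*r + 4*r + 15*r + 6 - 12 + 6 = -140*r^3 - 56*r^2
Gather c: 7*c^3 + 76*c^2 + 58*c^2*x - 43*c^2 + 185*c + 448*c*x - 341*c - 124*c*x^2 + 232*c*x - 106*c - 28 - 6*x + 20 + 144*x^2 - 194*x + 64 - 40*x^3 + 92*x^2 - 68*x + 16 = 7*c^3 + c^2*(58*x + 33) + c*(-124*x^2 + 680*x - 262) - 40*x^3 + 236*x^2 - 268*x + 72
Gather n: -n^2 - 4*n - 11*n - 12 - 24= -n^2 - 15*n - 36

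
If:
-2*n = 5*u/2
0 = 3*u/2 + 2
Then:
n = 5/3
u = -4/3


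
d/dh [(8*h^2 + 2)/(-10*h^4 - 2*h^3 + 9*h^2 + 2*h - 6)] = 4*(40*h^5 + 4*h^4 + 20*h^3 + 7*h^2 - 33*h - 1)/(100*h^8 + 40*h^7 - 176*h^6 - 76*h^5 + 193*h^4 + 60*h^3 - 104*h^2 - 24*h + 36)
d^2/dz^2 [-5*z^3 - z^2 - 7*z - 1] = -30*z - 2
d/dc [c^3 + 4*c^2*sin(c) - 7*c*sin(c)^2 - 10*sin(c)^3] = 4*c^2*cos(c) + 3*c^2 + 8*c*sin(c) - 7*c*sin(2*c) - 30*sin(c)^2*cos(c) - 7*sin(c)^2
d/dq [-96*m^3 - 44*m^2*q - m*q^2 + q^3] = -44*m^2 - 2*m*q + 3*q^2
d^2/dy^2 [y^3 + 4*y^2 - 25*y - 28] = 6*y + 8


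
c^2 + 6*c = c*(c + 6)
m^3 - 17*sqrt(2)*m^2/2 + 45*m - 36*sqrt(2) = (m - 4*sqrt(2))*(m - 3*sqrt(2))*(m - 3*sqrt(2)/2)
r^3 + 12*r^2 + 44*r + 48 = (r + 2)*(r + 4)*(r + 6)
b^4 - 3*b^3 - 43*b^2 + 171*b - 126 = (b - 6)*(b - 3)*(b - 1)*(b + 7)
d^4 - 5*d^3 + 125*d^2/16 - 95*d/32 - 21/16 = (d - 2)*(d - 7/4)*(d - 3/2)*(d + 1/4)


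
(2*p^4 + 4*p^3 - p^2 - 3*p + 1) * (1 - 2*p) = -4*p^5 - 6*p^4 + 6*p^3 + 5*p^2 - 5*p + 1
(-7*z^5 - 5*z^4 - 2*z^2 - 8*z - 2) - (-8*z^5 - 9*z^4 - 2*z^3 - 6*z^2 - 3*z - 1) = z^5 + 4*z^4 + 2*z^3 + 4*z^2 - 5*z - 1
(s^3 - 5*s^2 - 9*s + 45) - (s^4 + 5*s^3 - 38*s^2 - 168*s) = -s^4 - 4*s^3 + 33*s^2 + 159*s + 45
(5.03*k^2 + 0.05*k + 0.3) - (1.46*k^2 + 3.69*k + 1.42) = 3.57*k^2 - 3.64*k - 1.12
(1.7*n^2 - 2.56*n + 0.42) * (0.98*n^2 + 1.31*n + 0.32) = 1.666*n^4 - 0.2818*n^3 - 2.398*n^2 - 0.269*n + 0.1344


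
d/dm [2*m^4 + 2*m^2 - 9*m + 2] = 8*m^3 + 4*m - 9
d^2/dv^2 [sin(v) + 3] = -sin(v)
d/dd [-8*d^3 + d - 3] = 1 - 24*d^2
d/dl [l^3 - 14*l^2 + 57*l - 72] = 3*l^2 - 28*l + 57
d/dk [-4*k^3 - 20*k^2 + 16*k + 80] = -12*k^2 - 40*k + 16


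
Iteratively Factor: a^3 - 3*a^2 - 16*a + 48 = (a - 3)*(a^2 - 16) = (a - 3)*(a + 4)*(a - 4)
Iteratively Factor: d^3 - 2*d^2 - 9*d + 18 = (d - 2)*(d^2 - 9) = (d - 2)*(d + 3)*(d - 3)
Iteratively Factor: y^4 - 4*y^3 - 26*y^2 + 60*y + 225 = (y + 3)*(y^3 - 7*y^2 - 5*y + 75) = (y - 5)*(y + 3)*(y^2 - 2*y - 15) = (y - 5)*(y + 3)^2*(y - 5)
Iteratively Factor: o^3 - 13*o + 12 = (o - 3)*(o^2 + 3*o - 4) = (o - 3)*(o + 4)*(o - 1)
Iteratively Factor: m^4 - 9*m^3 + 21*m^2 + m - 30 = (m - 2)*(m^3 - 7*m^2 + 7*m + 15) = (m - 2)*(m + 1)*(m^2 - 8*m + 15) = (m - 5)*(m - 2)*(m + 1)*(m - 3)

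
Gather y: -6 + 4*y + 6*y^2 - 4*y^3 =-4*y^3 + 6*y^2 + 4*y - 6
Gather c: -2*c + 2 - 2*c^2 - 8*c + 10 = -2*c^2 - 10*c + 12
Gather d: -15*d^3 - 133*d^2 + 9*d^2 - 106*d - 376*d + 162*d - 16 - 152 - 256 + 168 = -15*d^3 - 124*d^2 - 320*d - 256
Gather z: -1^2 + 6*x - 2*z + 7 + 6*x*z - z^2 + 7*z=6*x - z^2 + z*(6*x + 5) + 6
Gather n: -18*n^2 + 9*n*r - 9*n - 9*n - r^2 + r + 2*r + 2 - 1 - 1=-18*n^2 + n*(9*r - 18) - r^2 + 3*r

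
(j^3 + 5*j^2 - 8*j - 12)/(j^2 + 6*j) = j - 1 - 2/j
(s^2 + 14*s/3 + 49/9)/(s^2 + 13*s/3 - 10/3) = (9*s^2 + 42*s + 49)/(3*(3*s^2 + 13*s - 10))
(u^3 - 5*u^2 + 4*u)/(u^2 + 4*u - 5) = u*(u - 4)/(u + 5)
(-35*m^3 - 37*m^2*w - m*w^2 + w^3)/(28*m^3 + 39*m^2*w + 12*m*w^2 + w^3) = (-35*m^2 - 2*m*w + w^2)/(28*m^2 + 11*m*w + w^2)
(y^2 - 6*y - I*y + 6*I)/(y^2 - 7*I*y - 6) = (y - 6)/(y - 6*I)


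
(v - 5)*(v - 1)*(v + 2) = v^3 - 4*v^2 - 7*v + 10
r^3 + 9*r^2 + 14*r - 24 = (r - 1)*(r + 4)*(r + 6)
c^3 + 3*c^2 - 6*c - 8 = (c - 2)*(c + 1)*(c + 4)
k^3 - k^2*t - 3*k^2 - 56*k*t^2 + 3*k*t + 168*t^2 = (k - 3)*(k - 8*t)*(k + 7*t)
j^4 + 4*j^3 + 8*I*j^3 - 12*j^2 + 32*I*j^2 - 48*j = j*(j + 4)*(j + 2*I)*(j + 6*I)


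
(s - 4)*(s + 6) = s^2 + 2*s - 24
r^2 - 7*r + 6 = (r - 6)*(r - 1)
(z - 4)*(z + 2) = z^2 - 2*z - 8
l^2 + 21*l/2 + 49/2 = (l + 7/2)*(l + 7)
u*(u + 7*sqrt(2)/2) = u^2 + 7*sqrt(2)*u/2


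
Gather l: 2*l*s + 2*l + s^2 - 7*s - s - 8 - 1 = l*(2*s + 2) + s^2 - 8*s - 9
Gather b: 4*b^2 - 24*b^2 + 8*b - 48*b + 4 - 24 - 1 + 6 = -20*b^2 - 40*b - 15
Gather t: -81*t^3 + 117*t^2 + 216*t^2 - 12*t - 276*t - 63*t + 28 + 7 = -81*t^3 + 333*t^2 - 351*t + 35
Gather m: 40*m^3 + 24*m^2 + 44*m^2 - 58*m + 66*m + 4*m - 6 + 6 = 40*m^3 + 68*m^2 + 12*m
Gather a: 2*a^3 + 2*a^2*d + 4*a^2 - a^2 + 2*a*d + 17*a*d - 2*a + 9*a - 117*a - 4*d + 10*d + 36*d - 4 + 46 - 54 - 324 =2*a^3 + a^2*(2*d + 3) + a*(19*d - 110) + 42*d - 336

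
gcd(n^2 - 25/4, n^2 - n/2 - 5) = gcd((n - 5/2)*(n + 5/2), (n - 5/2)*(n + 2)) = n - 5/2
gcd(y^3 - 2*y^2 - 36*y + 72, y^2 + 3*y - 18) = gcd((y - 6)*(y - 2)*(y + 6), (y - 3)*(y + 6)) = y + 6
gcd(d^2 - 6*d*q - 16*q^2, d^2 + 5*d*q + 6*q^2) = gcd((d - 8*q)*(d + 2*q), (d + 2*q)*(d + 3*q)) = d + 2*q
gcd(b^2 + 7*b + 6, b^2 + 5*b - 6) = b + 6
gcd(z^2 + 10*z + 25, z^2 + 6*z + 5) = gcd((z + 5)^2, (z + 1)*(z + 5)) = z + 5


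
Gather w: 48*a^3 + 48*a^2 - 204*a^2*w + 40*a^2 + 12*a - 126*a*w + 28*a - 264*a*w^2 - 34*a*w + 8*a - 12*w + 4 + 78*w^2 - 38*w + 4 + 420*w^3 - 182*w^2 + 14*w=48*a^3 + 88*a^2 + 48*a + 420*w^3 + w^2*(-264*a - 104) + w*(-204*a^2 - 160*a - 36) + 8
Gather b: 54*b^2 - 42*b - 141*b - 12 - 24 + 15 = 54*b^2 - 183*b - 21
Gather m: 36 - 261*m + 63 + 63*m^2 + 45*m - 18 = 63*m^2 - 216*m + 81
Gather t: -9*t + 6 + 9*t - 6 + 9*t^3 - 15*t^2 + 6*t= 9*t^3 - 15*t^2 + 6*t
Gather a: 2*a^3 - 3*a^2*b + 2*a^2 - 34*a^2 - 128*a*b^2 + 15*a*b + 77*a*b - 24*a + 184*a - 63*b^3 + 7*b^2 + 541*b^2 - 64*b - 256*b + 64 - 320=2*a^3 + a^2*(-3*b - 32) + a*(-128*b^2 + 92*b + 160) - 63*b^3 + 548*b^2 - 320*b - 256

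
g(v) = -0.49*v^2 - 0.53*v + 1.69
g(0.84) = 0.90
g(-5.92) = -12.35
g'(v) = -0.98*v - 0.53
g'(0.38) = -0.90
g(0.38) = 1.42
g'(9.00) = -9.35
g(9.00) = -42.77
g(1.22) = 0.31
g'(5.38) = -5.80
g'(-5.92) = 5.27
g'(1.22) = -1.73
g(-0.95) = 1.75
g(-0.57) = 1.83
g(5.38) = -15.34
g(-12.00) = -62.51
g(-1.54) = 1.34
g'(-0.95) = 0.40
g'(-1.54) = 0.98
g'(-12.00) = 11.23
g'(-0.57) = 0.03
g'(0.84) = -1.35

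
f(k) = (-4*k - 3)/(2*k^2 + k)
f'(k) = (-4*k - 3)*(-4*k - 1)/(2*k^2 + k)^2 - 4/(2*k^2 + k) = (8*k^2 + 12*k + 3)/(k^2*(4*k^2 + 4*k + 1))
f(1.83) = -1.21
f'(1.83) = 0.71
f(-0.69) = -0.92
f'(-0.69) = -21.40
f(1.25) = -1.83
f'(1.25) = 1.59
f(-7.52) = 0.26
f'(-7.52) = 0.03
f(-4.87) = 0.39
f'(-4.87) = 0.07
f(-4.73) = 0.40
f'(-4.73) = 0.08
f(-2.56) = 0.69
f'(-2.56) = 0.22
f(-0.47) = 39.72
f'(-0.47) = -1097.53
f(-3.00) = 0.60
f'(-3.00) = 0.17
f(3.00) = -0.71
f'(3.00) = 0.25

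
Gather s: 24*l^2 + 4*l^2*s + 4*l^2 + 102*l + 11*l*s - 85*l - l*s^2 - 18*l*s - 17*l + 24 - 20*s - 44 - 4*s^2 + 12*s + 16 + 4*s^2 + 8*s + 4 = 28*l^2 - l*s^2 + s*(4*l^2 - 7*l)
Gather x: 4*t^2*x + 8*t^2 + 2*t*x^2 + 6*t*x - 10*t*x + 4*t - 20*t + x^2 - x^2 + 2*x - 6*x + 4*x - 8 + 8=8*t^2 + 2*t*x^2 - 16*t + x*(4*t^2 - 4*t)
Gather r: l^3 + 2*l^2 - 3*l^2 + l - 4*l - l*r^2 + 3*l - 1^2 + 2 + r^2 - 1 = l^3 - l^2 + r^2*(1 - l)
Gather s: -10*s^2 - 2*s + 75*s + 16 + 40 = -10*s^2 + 73*s + 56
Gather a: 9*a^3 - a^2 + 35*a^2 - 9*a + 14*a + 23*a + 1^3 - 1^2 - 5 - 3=9*a^3 + 34*a^2 + 28*a - 8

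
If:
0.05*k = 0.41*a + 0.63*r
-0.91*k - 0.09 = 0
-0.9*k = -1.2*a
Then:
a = -0.07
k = -0.10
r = 0.04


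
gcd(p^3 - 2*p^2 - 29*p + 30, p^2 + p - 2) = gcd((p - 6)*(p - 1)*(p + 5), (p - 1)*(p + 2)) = p - 1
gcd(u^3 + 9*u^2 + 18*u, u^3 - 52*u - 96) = u + 6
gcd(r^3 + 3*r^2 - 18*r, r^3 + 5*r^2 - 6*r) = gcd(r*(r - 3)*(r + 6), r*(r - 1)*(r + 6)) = r^2 + 6*r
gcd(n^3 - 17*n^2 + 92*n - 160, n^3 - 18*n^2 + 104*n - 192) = n^2 - 12*n + 32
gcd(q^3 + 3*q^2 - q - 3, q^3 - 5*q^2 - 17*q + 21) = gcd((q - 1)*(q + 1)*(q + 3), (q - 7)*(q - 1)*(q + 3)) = q^2 + 2*q - 3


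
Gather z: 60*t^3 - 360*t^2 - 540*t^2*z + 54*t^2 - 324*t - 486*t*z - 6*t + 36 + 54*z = 60*t^3 - 306*t^2 - 330*t + z*(-540*t^2 - 486*t + 54) + 36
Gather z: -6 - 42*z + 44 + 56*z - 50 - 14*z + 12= 0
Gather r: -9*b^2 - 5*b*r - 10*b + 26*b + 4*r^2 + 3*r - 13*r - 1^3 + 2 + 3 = -9*b^2 + 16*b + 4*r^2 + r*(-5*b - 10) + 4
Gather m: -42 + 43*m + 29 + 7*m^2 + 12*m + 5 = 7*m^2 + 55*m - 8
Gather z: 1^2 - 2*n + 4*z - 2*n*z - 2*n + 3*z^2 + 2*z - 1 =-4*n + 3*z^2 + z*(6 - 2*n)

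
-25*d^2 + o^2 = (-5*d + o)*(5*d + o)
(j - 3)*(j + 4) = j^2 + j - 12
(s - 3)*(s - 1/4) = s^2 - 13*s/4 + 3/4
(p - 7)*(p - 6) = p^2 - 13*p + 42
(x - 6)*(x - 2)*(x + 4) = x^3 - 4*x^2 - 20*x + 48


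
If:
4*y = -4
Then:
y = -1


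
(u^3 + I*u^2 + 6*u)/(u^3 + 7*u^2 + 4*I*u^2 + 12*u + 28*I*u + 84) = u*(u + 3*I)/(u^2 + u*(7 + 6*I) + 42*I)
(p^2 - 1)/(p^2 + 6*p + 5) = (p - 1)/(p + 5)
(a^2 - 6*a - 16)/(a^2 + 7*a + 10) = (a - 8)/(a + 5)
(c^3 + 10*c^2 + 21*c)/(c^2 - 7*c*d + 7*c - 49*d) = c*(c + 3)/(c - 7*d)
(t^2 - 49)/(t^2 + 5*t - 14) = (t - 7)/(t - 2)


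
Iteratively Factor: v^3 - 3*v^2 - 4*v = (v + 1)*(v^2 - 4*v) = v*(v + 1)*(v - 4)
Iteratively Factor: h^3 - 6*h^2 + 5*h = (h - 5)*(h^2 - h) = h*(h - 5)*(h - 1)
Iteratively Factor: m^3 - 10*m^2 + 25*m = (m - 5)*(m^2 - 5*m) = m*(m - 5)*(m - 5)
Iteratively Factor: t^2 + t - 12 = (t + 4)*(t - 3)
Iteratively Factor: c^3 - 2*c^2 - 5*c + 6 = (c - 1)*(c^2 - c - 6) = (c - 3)*(c - 1)*(c + 2)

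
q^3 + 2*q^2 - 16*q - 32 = (q - 4)*(q + 2)*(q + 4)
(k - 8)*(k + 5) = k^2 - 3*k - 40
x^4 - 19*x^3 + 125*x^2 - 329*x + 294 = (x - 7)^2*(x - 3)*(x - 2)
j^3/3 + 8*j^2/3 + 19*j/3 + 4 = (j/3 + 1)*(j + 1)*(j + 4)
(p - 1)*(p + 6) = p^2 + 5*p - 6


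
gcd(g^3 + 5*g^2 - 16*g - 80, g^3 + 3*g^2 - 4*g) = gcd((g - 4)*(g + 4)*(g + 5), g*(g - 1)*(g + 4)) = g + 4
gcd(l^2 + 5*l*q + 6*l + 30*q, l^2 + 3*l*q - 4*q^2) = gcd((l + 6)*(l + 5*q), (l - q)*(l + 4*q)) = 1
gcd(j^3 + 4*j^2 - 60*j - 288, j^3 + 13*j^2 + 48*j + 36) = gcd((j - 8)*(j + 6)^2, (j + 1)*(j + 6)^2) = j^2 + 12*j + 36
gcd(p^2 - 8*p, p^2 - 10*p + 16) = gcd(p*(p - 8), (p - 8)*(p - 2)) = p - 8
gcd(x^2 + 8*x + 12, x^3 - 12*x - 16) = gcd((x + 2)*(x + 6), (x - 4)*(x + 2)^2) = x + 2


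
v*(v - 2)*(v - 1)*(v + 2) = v^4 - v^3 - 4*v^2 + 4*v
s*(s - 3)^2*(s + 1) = s^4 - 5*s^3 + 3*s^2 + 9*s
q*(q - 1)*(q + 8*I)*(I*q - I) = I*q^4 - 8*q^3 - 2*I*q^3 + 16*q^2 + I*q^2 - 8*q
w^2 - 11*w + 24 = (w - 8)*(w - 3)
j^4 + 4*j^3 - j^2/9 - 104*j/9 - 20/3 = (j - 5/3)*(j + 2/3)*(j + 2)*(j + 3)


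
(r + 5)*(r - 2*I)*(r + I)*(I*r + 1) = I*r^4 + 2*r^3 + 5*I*r^3 + 10*r^2 + I*r^2 + 2*r + 5*I*r + 10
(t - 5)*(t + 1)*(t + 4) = t^3 - 21*t - 20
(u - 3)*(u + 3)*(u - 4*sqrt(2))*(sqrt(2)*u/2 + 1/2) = sqrt(2)*u^4/2 - 7*u^3/2 - 13*sqrt(2)*u^2/2 + 63*u/2 + 18*sqrt(2)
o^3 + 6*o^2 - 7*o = o*(o - 1)*(o + 7)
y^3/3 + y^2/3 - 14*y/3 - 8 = (y/3 + 1)*(y - 4)*(y + 2)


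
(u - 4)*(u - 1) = u^2 - 5*u + 4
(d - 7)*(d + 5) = d^2 - 2*d - 35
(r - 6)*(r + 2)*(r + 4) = r^3 - 28*r - 48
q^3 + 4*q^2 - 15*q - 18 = (q - 3)*(q + 1)*(q + 6)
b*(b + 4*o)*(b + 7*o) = b^3 + 11*b^2*o + 28*b*o^2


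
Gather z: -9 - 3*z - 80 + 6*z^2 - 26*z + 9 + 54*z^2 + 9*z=60*z^2 - 20*z - 80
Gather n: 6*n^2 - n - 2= 6*n^2 - n - 2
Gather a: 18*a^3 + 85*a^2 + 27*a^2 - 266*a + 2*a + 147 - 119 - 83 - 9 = 18*a^3 + 112*a^2 - 264*a - 64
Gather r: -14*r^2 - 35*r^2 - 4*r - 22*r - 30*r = -49*r^2 - 56*r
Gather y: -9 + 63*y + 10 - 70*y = 1 - 7*y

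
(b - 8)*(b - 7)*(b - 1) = b^3 - 16*b^2 + 71*b - 56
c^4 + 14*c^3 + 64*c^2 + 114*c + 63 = (c + 1)*(c + 3)^2*(c + 7)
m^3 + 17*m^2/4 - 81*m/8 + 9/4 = (m - 3/2)*(m - 1/4)*(m + 6)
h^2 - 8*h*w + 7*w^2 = (h - 7*w)*(h - w)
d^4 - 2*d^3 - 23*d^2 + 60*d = d*(d - 4)*(d - 3)*(d + 5)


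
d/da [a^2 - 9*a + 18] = 2*a - 9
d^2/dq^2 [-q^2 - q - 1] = -2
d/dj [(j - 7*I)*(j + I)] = 2*j - 6*I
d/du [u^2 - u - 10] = 2*u - 1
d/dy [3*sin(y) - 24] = 3*cos(y)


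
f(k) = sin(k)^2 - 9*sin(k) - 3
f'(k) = 2*sin(k)*cos(k) - 9*cos(k)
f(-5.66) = -7.91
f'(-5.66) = -6.36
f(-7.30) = 5.38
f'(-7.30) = -5.63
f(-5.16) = -10.30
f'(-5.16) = -3.11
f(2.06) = -10.17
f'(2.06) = 3.40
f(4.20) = 5.60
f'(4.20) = 5.27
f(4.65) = 6.98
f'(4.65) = 0.69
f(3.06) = -3.73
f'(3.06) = 8.81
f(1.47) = -10.96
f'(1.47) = -0.71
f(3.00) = -4.25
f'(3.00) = 8.63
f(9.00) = -6.54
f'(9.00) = 7.45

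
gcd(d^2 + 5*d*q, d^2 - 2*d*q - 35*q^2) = d + 5*q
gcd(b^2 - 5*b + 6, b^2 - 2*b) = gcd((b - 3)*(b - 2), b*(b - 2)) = b - 2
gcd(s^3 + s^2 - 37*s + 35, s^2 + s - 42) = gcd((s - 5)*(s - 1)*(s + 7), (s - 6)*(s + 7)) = s + 7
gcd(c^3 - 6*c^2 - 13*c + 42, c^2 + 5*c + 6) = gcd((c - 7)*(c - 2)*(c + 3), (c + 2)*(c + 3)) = c + 3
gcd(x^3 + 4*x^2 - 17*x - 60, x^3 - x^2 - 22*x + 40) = x^2 + x - 20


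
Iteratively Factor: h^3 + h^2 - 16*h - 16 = (h - 4)*(h^2 + 5*h + 4) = (h - 4)*(h + 4)*(h + 1)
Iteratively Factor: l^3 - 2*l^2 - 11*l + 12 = (l + 3)*(l^2 - 5*l + 4) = (l - 1)*(l + 3)*(l - 4)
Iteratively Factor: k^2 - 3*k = (k)*(k - 3)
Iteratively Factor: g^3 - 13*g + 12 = (g - 3)*(g^2 + 3*g - 4) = (g - 3)*(g - 1)*(g + 4)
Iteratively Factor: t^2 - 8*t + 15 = (t - 3)*(t - 5)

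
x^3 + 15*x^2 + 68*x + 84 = (x + 2)*(x + 6)*(x + 7)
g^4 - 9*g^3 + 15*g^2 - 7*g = g*(g - 7)*(g - 1)^2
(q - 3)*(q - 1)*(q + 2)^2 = q^4 - 9*q^2 - 4*q + 12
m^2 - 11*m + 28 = (m - 7)*(m - 4)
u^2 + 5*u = u*(u + 5)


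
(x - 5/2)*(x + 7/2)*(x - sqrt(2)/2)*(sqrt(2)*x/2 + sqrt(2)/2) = sqrt(2)*x^4/2 - x^3/2 + sqrt(2)*x^3 - 31*sqrt(2)*x^2/8 - x^2 - 35*sqrt(2)*x/8 + 31*x/8 + 35/8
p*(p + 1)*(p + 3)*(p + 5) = p^4 + 9*p^3 + 23*p^2 + 15*p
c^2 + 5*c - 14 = (c - 2)*(c + 7)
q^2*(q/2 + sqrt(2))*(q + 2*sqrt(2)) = q^4/2 + 2*sqrt(2)*q^3 + 4*q^2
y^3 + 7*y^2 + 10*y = y*(y + 2)*(y + 5)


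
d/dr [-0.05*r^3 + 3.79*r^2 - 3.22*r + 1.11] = -0.15*r^2 + 7.58*r - 3.22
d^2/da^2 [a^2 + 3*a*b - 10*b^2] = 2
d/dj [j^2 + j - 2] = 2*j + 1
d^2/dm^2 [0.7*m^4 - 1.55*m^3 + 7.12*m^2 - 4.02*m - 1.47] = 8.4*m^2 - 9.3*m + 14.24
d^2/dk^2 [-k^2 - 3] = -2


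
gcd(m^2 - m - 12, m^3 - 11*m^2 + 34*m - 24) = m - 4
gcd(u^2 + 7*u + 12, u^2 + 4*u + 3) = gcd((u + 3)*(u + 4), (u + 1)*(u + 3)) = u + 3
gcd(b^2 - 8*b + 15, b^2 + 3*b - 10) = 1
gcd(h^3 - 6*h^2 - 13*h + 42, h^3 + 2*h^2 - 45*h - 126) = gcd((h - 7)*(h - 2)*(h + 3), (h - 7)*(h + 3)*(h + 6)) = h^2 - 4*h - 21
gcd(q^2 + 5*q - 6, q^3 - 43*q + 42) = q - 1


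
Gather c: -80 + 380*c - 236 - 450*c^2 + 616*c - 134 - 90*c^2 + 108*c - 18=-540*c^2 + 1104*c - 468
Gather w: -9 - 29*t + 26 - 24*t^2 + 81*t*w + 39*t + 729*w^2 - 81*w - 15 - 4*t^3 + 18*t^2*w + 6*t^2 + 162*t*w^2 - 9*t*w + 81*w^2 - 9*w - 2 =-4*t^3 - 18*t^2 + 10*t + w^2*(162*t + 810) + w*(18*t^2 + 72*t - 90)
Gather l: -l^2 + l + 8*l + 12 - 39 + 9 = -l^2 + 9*l - 18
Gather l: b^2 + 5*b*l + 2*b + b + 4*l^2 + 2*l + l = b^2 + 3*b + 4*l^2 + l*(5*b + 3)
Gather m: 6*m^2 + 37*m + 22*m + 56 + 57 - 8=6*m^2 + 59*m + 105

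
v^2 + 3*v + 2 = (v + 1)*(v + 2)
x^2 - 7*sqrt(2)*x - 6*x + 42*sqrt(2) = (x - 6)*(x - 7*sqrt(2))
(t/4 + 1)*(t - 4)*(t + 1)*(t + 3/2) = t^4/4 + 5*t^3/8 - 29*t^2/8 - 10*t - 6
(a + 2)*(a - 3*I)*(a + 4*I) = a^3 + 2*a^2 + I*a^2 + 12*a + 2*I*a + 24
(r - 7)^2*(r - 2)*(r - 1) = r^4 - 17*r^3 + 93*r^2 - 175*r + 98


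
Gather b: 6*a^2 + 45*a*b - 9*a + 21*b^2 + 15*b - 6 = 6*a^2 - 9*a + 21*b^2 + b*(45*a + 15) - 6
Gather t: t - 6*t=-5*t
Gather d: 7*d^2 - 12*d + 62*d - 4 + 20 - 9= 7*d^2 + 50*d + 7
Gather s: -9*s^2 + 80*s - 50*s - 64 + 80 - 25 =-9*s^2 + 30*s - 9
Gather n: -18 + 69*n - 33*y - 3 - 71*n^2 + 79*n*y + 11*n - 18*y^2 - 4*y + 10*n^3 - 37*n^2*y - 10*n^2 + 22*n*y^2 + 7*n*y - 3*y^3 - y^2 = 10*n^3 + n^2*(-37*y - 81) + n*(22*y^2 + 86*y + 80) - 3*y^3 - 19*y^2 - 37*y - 21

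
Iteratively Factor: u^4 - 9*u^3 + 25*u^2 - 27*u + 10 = (u - 1)*(u^3 - 8*u^2 + 17*u - 10) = (u - 1)^2*(u^2 - 7*u + 10) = (u - 5)*(u - 1)^2*(u - 2)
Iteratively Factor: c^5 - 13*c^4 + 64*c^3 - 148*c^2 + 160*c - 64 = (c - 2)*(c^4 - 11*c^3 + 42*c^2 - 64*c + 32) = (c - 2)^2*(c^3 - 9*c^2 + 24*c - 16) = (c - 4)*(c - 2)^2*(c^2 - 5*c + 4) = (c - 4)^2*(c - 2)^2*(c - 1)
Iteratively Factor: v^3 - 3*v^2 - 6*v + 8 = (v - 1)*(v^2 - 2*v - 8) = (v - 4)*(v - 1)*(v + 2)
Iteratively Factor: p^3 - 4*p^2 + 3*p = (p)*(p^2 - 4*p + 3) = p*(p - 1)*(p - 3)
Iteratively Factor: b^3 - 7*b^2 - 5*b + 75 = (b - 5)*(b^2 - 2*b - 15) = (b - 5)^2*(b + 3)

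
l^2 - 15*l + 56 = (l - 8)*(l - 7)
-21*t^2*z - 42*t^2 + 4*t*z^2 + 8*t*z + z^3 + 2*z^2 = (-3*t + z)*(7*t + z)*(z + 2)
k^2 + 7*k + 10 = (k + 2)*(k + 5)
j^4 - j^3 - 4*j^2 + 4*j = j*(j - 2)*(j - 1)*(j + 2)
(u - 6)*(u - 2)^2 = u^3 - 10*u^2 + 28*u - 24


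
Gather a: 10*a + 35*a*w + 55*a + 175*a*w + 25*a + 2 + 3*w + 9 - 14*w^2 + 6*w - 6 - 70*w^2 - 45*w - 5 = a*(210*w + 90) - 84*w^2 - 36*w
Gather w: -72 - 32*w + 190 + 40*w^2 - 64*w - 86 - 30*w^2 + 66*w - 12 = 10*w^2 - 30*w + 20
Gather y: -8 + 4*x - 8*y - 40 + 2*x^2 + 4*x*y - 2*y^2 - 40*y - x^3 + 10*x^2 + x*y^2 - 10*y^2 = -x^3 + 12*x^2 + 4*x + y^2*(x - 12) + y*(4*x - 48) - 48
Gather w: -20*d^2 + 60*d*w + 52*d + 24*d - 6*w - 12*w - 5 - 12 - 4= -20*d^2 + 76*d + w*(60*d - 18) - 21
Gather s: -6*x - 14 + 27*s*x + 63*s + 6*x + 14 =s*(27*x + 63)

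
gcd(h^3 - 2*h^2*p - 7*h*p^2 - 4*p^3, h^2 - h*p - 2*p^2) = h + p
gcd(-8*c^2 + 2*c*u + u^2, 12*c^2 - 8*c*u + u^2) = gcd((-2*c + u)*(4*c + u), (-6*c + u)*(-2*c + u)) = -2*c + u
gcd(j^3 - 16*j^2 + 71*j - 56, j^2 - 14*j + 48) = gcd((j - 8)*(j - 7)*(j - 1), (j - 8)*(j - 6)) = j - 8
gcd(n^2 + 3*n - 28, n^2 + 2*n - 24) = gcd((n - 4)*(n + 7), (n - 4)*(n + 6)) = n - 4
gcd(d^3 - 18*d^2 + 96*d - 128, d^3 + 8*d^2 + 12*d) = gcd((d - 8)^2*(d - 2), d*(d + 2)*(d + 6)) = 1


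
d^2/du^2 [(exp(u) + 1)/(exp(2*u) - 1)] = (exp(u) + 1)*exp(u)/(exp(3*u) - 3*exp(2*u) + 3*exp(u) - 1)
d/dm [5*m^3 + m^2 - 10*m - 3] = 15*m^2 + 2*m - 10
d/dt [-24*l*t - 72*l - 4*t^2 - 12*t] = -24*l - 8*t - 12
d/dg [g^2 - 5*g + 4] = 2*g - 5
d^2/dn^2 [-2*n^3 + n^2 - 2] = 2 - 12*n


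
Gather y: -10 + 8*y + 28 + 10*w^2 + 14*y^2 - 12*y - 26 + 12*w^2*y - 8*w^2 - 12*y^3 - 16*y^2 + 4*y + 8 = 12*w^2*y + 2*w^2 - 12*y^3 - 2*y^2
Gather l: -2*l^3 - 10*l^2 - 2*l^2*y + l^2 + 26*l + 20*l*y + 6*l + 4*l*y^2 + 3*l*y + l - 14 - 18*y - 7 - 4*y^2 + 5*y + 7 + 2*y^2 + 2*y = -2*l^3 + l^2*(-2*y - 9) + l*(4*y^2 + 23*y + 33) - 2*y^2 - 11*y - 14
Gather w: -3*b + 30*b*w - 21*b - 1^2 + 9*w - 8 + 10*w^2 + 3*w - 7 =-24*b + 10*w^2 + w*(30*b + 12) - 16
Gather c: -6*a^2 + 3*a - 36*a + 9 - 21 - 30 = -6*a^2 - 33*a - 42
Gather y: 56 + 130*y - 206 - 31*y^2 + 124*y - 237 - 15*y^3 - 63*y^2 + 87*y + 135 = -15*y^3 - 94*y^2 + 341*y - 252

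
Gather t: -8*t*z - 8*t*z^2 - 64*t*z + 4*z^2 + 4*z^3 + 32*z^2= t*(-8*z^2 - 72*z) + 4*z^3 + 36*z^2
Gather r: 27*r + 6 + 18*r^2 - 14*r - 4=18*r^2 + 13*r + 2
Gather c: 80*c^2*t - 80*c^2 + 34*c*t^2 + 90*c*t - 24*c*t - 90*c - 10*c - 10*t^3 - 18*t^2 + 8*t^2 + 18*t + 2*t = c^2*(80*t - 80) + c*(34*t^2 + 66*t - 100) - 10*t^3 - 10*t^2 + 20*t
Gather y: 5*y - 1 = 5*y - 1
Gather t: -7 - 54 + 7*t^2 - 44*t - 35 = 7*t^2 - 44*t - 96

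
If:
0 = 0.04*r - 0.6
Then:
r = 15.00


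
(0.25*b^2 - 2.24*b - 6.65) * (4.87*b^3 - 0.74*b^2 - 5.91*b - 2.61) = 1.2175*b^5 - 11.0938*b^4 - 32.2054*b^3 + 17.5069*b^2 + 45.1479*b + 17.3565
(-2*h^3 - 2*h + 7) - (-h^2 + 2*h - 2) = -2*h^3 + h^2 - 4*h + 9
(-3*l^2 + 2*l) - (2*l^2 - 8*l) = -5*l^2 + 10*l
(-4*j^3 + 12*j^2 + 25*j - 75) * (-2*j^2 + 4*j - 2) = 8*j^5 - 40*j^4 + 6*j^3 + 226*j^2 - 350*j + 150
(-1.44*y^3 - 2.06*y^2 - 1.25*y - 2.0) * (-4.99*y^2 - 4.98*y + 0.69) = 7.1856*y^5 + 17.4506*y^4 + 15.5027*y^3 + 14.7836*y^2 + 9.0975*y - 1.38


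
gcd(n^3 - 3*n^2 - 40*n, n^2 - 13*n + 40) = n - 8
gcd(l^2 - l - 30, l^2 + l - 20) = l + 5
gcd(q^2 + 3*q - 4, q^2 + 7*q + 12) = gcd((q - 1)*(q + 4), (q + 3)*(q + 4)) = q + 4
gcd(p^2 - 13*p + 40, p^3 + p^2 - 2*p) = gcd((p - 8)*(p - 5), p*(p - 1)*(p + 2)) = 1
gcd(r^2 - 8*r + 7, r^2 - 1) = r - 1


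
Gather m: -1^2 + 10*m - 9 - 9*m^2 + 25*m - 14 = -9*m^2 + 35*m - 24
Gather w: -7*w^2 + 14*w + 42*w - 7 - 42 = -7*w^2 + 56*w - 49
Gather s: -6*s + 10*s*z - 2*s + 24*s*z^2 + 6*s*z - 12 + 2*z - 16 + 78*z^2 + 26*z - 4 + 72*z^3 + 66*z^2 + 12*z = s*(24*z^2 + 16*z - 8) + 72*z^3 + 144*z^2 + 40*z - 32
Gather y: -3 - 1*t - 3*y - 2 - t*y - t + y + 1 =-2*t + y*(-t - 2) - 4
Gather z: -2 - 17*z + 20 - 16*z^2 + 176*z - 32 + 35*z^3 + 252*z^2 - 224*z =35*z^3 + 236*z^2 - 65*z - 14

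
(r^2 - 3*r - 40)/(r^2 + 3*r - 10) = (r - 8)/(r - 2)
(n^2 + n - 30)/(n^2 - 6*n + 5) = (n + 6)/(n - 1)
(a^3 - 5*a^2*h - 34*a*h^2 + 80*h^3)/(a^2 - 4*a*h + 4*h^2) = (a^2 - 3*a*h - 40*h^2)/(a - 2*h)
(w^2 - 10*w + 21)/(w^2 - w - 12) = (-w^2 + 10*w - 21)/(-w^2 + w + 12)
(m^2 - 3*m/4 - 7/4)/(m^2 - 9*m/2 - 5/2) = (-4*m^2 + 3*m + 7)/(2*(-2*m^2 + 9*m + 5))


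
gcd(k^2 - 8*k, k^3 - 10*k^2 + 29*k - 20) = 1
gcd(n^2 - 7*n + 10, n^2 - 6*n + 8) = n - 2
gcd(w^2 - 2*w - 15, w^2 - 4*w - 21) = w + 3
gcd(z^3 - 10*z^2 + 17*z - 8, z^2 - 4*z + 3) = z - 1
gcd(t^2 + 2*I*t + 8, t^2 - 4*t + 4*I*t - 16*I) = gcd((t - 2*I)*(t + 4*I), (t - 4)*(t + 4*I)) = t + 4*I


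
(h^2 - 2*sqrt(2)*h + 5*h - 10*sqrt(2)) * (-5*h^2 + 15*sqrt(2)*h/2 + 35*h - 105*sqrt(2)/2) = -5*h^4 + 10*h^3 + 35*sqrt(2)*h^3/2 - 35*sqrt(2)*h^2 + 145*h^2 - 1225*sqrt(2)*h/2 + 60*h + 1050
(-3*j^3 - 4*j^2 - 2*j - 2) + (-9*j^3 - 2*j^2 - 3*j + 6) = -12*j^3 - 6*j^2 - 5*j + 4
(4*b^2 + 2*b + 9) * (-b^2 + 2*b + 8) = -4*b^4 + 6*b^3 + 27*b^2 + 34*b + 72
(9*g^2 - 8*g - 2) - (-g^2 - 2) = 10*g^2 - 8*g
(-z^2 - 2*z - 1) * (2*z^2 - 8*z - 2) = -2*z^4 + 4*z^3 + 16*z^2 + 12*z + 2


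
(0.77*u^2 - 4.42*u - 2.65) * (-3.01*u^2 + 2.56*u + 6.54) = -2.3177*u^4 + 15.2754*u^3 + 1.6971*u^2 - 35.6908*u - 17.331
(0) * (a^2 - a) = 0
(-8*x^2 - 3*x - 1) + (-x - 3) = -8*x^2 - 4*x - 4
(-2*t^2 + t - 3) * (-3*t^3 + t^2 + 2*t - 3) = 6*t^5 - 5*t^4 + 6*t^3 + 5*t^2 - 9*t + 9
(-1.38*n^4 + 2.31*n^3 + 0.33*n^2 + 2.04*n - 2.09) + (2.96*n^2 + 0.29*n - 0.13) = -1.38*n^4 + 2.31*n^3 + 3.29*n^2 + 2.33*n - 2.22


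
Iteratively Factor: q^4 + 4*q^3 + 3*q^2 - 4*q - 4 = (q + 2)*(q^3 + 2*q^2 - q - 2) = (q + 2)^2*(q^2 - 1) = (q + 1)*(q + 2)^2*(q - 1)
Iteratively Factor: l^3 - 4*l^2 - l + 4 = (l - 4)*(l^2 - 1) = (l - 4)*(l + 1)*(l - 1)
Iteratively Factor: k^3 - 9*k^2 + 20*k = (k - 4)*(k^2 - 5*k) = k*(k - 4)*(k - 5)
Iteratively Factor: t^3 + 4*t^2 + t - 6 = (t - 1)*(t^2 + 5*t + 6) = (t - 1)*(t + 2)*(t + 3)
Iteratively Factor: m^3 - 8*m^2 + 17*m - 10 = (m - 2)*(m^2 - 6*m + 5) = (m - 2)*(m - 1)*(m - 5)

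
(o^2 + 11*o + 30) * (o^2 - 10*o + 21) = o^4 + o^3 - 59*o^2 - 69*o + 630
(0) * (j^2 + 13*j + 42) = 0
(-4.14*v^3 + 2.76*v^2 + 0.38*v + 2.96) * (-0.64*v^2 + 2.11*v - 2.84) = 2.6496*v^5 - 10.5018*v^4 + 17.338*v^3 - 8.931*v^2 + 5.1664*v - 8.4064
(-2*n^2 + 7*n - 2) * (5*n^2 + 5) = -10*n^4 + 35*n^3 - 20*n^2 + 35*n - 10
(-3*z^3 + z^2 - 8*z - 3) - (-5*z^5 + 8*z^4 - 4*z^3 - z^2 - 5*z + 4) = 5*z^5 - 8*z^4 + z^3 + 2*z^2 - 3*z - 7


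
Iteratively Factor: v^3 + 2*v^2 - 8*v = (v)*(v^2 + 2*v - 8) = v*(v - 2)*(v + 4)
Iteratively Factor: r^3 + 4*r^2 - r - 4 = (r + 1)*(r^2 + 3*r - 4) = (r + 1)*(r + 4)*(r - 1)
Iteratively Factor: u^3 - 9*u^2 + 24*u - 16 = (u - 4)*(u^2 - 5*u + 4) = (u - 4)*(u - 1)*(u - 4)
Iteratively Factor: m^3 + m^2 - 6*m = (m - 2)*(m^2 + 3*m) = m*(m - 2)*(m + 3)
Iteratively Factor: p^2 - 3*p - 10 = (p + 2)*(p - 5)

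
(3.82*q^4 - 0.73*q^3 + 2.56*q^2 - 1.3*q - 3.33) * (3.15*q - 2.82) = 12.033*q^5 - 13.0719*q^4 + 10.1226*q^3 - 11.3142*q^2 - 6.8235*q + 9.3906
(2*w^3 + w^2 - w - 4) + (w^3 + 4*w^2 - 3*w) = 3*w^3 + 5*w^2 - 4*w - 4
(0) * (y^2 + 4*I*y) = 0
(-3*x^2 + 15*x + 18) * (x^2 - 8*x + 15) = -3*x^4 + 39*x^3 - 147*x^2 + 81*x + 270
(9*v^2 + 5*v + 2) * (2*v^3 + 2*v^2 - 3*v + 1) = 18*v^5 + 28*v^4 - 13*v^3 - 2*v^2 - v + 2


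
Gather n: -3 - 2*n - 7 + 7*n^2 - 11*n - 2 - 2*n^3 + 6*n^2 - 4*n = -2*n^3 + 13*n^2 - 17*n - 12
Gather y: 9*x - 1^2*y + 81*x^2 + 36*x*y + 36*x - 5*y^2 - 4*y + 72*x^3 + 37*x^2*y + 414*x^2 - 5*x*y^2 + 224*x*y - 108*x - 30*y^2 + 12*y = 72*x^3 + 495*x^2 - 63*x + y^2*(-5*x - 35) + y*(37*x^2 + 260*x + 7)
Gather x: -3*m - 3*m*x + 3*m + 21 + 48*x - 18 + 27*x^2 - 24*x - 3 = 27*x^2 + x*(24 - 3*m)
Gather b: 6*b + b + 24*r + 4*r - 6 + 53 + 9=7*b + 28*r + 56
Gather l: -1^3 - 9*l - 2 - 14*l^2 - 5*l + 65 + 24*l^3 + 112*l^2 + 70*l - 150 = 24*l^3 + 98*l^2 + 56*l - 88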